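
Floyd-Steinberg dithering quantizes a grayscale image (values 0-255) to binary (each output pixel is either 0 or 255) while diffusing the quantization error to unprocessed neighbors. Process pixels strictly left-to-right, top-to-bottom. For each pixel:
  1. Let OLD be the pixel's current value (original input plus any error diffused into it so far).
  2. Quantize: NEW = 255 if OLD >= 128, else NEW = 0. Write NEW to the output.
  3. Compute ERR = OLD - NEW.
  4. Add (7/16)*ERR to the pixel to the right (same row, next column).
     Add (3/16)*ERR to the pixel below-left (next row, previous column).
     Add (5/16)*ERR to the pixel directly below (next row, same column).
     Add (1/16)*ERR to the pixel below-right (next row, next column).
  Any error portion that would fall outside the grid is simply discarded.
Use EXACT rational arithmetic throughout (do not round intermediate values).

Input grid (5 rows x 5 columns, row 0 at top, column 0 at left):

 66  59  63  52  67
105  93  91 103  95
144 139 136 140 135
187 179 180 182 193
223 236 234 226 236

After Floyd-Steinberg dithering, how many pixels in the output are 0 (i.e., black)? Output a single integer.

(0,0): OLD=66 → NEW=0, ERR=66
(0,1): OLD=703/8 → NEW=0, ERR=703/8
(0,2): OLD=12985/128 → NEW=0, ERR=12985/128
(0,3): OLD=197391/2048 → NEW=0, ERR=197391/2048
(0,4): OLD=3577193/32768 → NEW=0, ERR=3577193/32768
(1,0): OLD=18189/128 → NEW=255, ERR=-14451/128
(1,1): OLD=96475/1024 → NEW=0, ERR=96475/1024
(1,2): OLD=6143479/32768 → NEW=255, ERR=-2212361/32768
(1,3): OLD=17090539/131072 → NEW=255, ERR=-16332821/131072
(1,4): OLD=169076577/2097152 → NEW=0, ERR=169076577/2097152
(2,0): OLD=2070681/16384 → NEW=0, ERR=2070681/16384
(2,1): OLD=106965027/524288 → NEW=255, ERR=-26728413/524288
(2,2): OLD=630164265/8388608 → NEW=0, ERR=630164265/8388608
(2,3): OLD=19437683563/134217728 → NEW=255, ERR=-14787837077/134217728
(2,4): OLD=223775128877/2147483648 → NEW=0, ERR=223775128877/2147483648
(3,0): OLD=1819793417/8388608 → NEW=255, ERR=-319301623/8388608
(3,1): OLD=11301135189/67108864 → NEW=255, ERR=-5811625131/67108864
(3,2): OLD=304391461047/2147483648 → NEW=255, ERR=-243216869193/2147483648
(3,3): OLD=525071846367/4294967296 → NEW=0, ERR=525071846367/4294967296
(3,4): OLD=18702902436923/68719476736 → NEW=255, ERR=1179435869243/68719476736
(4,0): OLD=209237486439/1073741824 → NEW=255, ERR=-64566678681/1073741824
(4,1): OLD=5463712909287/34359738368 → NEW=255, ERR=-3298020374553/34359738368
(4,2): OLD=95725540538217/549755813888 → NEW=255, ERR=-44462192003223/549755813888
(4,3): OLD=1978770603019751/8796093022208 → NEW=255, ERR=-264233117643289/8796093022208
(4,4): OLD=33194601526029521/140737488355328 → NEW=255, ERR=-2693458004579119/140737488355328
Output grid:
  Row 0: .....  (5 black, running=5)
  Row 1: #.##.  (2 black, running=7)
  Row 2: .#.#.  (3 black, running=10)
  Row 3: ###.#  (1 black, running=11)
  Row 4: #####  (0 black, running=11)

Answer: 11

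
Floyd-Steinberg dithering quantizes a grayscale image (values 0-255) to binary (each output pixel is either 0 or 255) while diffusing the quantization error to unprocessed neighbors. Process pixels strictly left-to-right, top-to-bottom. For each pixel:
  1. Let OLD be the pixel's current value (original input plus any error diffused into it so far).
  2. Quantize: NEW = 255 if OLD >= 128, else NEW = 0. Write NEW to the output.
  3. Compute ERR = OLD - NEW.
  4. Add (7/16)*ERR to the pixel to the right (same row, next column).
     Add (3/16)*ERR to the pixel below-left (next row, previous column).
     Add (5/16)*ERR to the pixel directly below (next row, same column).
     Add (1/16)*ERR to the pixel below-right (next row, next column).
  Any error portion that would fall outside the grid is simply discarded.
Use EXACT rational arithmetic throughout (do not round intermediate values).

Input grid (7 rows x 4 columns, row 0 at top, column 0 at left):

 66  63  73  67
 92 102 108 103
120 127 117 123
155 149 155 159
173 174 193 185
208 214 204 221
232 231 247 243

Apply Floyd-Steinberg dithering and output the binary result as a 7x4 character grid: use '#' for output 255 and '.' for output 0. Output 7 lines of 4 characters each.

(0,0): OLD=66 → NEW=0, ERR=66
(0,1): OLD=735/8 → NEW=0, ERR=735/8
(0,2): OLD=14489/128 → NEW=0, ERR=14489/128
(0,3): OLD=238639/2048 → NEW=0, ERR=238639/2048
(1,0): OLD=16621/128 → NEW=255, ERR=-16019/128
(1,1): OLD=103739/1024 → NEW=0, ERR=103739/1024
(1,2): OLD=7054487/32768 → NEW=255, ERR=-1301353/32768
(1,3): OLD=67692497/524288 → NEW=255, ERR=-66000943/524288
(2,0): OLD=1636537/16384 → NEW=0, ERR=1636537/16384
(2,1): OLD=98089411/524288 → NEW=255, ERR=-35604029/524288
(2,2): OLD=60405279/1048576 → NEW=0, ERR=60405279/1048576
(2,3): OLD=1784781795/16777216 → NEW=0, ERR=1784781795/16777216
(3,0): OLD=1455268073/8388608 → NEW=255, ERR=-683826967/8388608
(3,1): OLD=14650964023/134217728 → NEW=0, ERR=14650964023/134217728
(3,2): OLD=507796223817/2147483648 → NEW=255, ERR=-39812106423/2147483648
(3,3): OLD=6450484015743/34359738368 → NEW=255, ERR=-2311249268097/34359738368
(4,0): OLD=360761405813/2147483648 → NEW=255, ERR=-186846924427/2147483648
(4,1): OLD=2774123552031/17179869184 → NEW=255, ERR=-1606743089889/17179869184
(4,2): OLD=77240399293695/549755813888 → NEW=255, ERR=-62947333247745/549755813888
(4,3): OLD=991554035682217/8796093022208 → NEW=0, ERR=991554035682217/8796093022208
(5,0): OLD=44880498397605/274877906944 → NEW=255, ERR=-25213367873115/274877906944
(5,1): OLD=1035623049750115/8796093022208 → NEW=0, ERR=1035623049750115/8796093022208
(5,2): OLD=1033625998685675/4398046511104 → NEW=255, ERR=-87875861645845/4398046511104
(5,3): OLD=33823335709932823/140737488355328 → NEW=255, ERR=-2064723820675817/140737488355328
(6,0): OLD=31723827587988041/140737488355328 → NEW=255, ERR=-4164231942620599/140737488355328
(6,1): OLD=552520650273921295/2251799813685248 → NEW=255, ERR=-21688302215816945/2251799813685248
(6,2): OLD=8688345299703608505/36028797018963968 → NEW=255, ERR=-498997940132203335/36028797018963968
(6,3): OLD=133224251679738676239/576460752303423488 → NEW=255, ERR=-13773240157634313201/576460752303423488
Row 0: ....
Row 1: #.##
Row 2: .#..
Row 3: #.##
Row 4: ###.
Row 5: #.##
Row 6: ####

Answer: ....
#.##
.#..
#.##
###.
#.##
####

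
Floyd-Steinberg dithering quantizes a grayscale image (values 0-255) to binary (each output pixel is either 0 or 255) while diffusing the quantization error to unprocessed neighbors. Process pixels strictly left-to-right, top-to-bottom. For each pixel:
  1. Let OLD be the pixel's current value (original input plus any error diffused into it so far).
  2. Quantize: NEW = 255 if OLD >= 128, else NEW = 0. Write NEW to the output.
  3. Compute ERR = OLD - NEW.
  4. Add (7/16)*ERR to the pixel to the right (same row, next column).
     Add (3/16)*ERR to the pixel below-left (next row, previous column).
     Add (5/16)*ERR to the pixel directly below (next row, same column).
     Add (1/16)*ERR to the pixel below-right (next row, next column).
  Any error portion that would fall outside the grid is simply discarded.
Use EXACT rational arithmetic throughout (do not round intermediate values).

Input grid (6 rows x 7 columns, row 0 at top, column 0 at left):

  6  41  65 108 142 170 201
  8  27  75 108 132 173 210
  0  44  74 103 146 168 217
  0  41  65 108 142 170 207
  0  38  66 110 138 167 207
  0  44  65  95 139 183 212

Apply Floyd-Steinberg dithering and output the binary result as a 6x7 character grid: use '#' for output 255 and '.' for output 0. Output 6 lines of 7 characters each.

(0,0): OLD=6 → NEW=0, ERR=6
(0,1): OLD=349/8 → NEW=0, ERR=349/8
(0,2): OLD=10763/128 → NEW=0, ERR=10763/128
(0,3): OLD=296525/2048 → NEW=255, ERR=-225715/2048
(0,4): OLD=3073051/32768 → NEW=0, ERR=3073051/32768
(0,5): OLD=110640317/524288 → NEW=255, ERR=-23053123/524288
(0,6): OLD=1524738347/8388608 → NEW=255, ERR=-614356693/8388608
(1,0): OLD=2311/128 → NEW=0, ERR=2311/128
(1,1): OLD=66225/1024 → NEW=0, ERR=66225/1024
(1,2): OLD=3657989/32768 → NEW=0, ERR=3657989/32768
(1,3): OLD=19036577/131072 → NEW=255, ERR=-14386783/131072
(1,4): OLD=823368003/8388608 → NEW=0, ERR=823368003/8388608
(1,5): OLD=13041312051/67108864 → NEW=255, ERR=-4071448269/67108864
(1,6): OLD=169460577693/1073741824 → NEW=255, ERR=-104343587427/1073741824
(2,0): OLD=291115/16384 → NEW=0, ERR=291115/16384
(2,1): OLD=49305865/524288 → NEW=0, ERR=49305865/524288
(2,2): OLD=1119802971/8388608 → NEW=255, ERR=-1019292069/8388608
(2,3): OLD=2746080067/67108864 → NEW=0, ERR=2746080067/67108864
(2,4): OLD=94671604595/536870912 → NEW=255, ERR=-42230477965/536870912
(2,5): OLD=1761635811985/17179869184 → NEW=0, ERR=1761635811985/17179869184
(2,6): OLD=62590178739719/274877906944 → NEW=255, ERR=-7503687531001/274877906944
(3,0): OLD=194495995/8388608 → NEW=0, ERR=194495995/8388608
(3,1): OLD=3950021343/67108864 → NEW=0, ERR=3950021343/67108864
(3,2): OLD=35610538061/536870912 → NEW=0, ERR=35610538061/536870912
(3,3): OLD=273725944683/2147483648 → NEW=0, ERR=273725944683/2147483648
(3,4): OLD=53592343147003/274877906944 → NEW=255, ERR=-16501523123717/274877906944
(3,5): OLD=364477521334689/2199023255552 → NEW=255, ERR=-196273408831071/2199023255552
(3,6): OLD=5834593043264767/35184372088832 → NEW=255, ERR=-3137421839387393/35184372088832
(4,0): OLD=19629903829/1073741824 → NEW=0, ERR=19629903829/1073741824
(4,1): OLD=1344804778961/17179869184 → NEW=0, ERR=1344804778961/17179869184
(4,2): OLD=40833889536991/274877906944 → NEW=255, ERR=-29259976733729/274877906944
(4,3): OLD=211438954899269/2199023255552 → NEW=0, ERR=211438954899269/2199023255552
(4,4): OLD=2683465124233599/17592186044416 → NEW=255, ERR=-1802542317092481/17592186044416
(4,5): OLD=41550716597580735/562949953421312 → NEW=0, ERR=41550716597580735/562949953421312
(4,6): OLD=1854105522102704873/9007199254740992 → NEW=255, ERR=-442730287856248087/9007199254740992
(5,0): OLD=5604806643203/274877906944 → NEW=0, ERR=5604806643203/274877906944
(5,1): OLD=128788700243457/2199023255552 → NEW=0, ERR=128788700243457/2199023255552
(5,2): OLD=1412278947266967/17592186044416 → NEW=0, ERR=1412278947266967/17592186044416
(5,3): OLD=18901684076057875/140737488355328 → NEW=255, ERR=-16986375454550765/140737488355328
(5,4): OLD=666755935193734577/9007199254740992 → NEW=0, ERR=666755935193734577/9007199254740992
(5,5): OLD=16056667881062065441/72057594037927936 → NEW=255, ERR=-2318018598609558239/72057594037927936
(5,6): OLD=215802508996625061839/1152921504606846976 → NEW=255, ERR=-78192474678120917041/1152921504606846976
Row 0: ...#.##
Row 1: ...#.##
Row 2: ..#.#.#
Row 3: ....###
Row 4: ..#.#.#
Row 5: ...#.##

Answer: ...#.##
...#.##
..#.#.#
....###
..#.#.#
...#.##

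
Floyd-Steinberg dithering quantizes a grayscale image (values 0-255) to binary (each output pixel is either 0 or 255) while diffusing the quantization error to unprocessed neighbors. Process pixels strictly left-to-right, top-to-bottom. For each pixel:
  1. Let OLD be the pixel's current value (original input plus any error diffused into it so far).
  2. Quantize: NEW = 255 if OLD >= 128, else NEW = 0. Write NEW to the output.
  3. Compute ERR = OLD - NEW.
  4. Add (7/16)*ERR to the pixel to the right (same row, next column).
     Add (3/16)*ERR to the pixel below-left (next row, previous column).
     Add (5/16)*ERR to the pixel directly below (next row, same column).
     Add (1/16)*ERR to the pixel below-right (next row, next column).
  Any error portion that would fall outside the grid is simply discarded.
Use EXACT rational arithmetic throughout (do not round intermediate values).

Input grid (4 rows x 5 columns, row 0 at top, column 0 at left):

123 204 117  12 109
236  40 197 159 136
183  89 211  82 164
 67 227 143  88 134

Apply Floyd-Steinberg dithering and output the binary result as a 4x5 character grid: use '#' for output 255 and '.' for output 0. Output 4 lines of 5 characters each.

Answer: .#..#
#.##.
#.#.#
.##.#

Derivation:
(0,0): OLD=123 → NEW=0, ERR=123
(0,1): OLD=4125/16 → NEW=255, ERR=45/16
(0,2): OLD=30267/256 → NEW=0, ERR=30267/256
(0,3): OLD=261021/4096 → NEW=0, ERR=261021/4096
(0,4): OLD=8970571/65536 → NEW=255, ERR=-7741109/65536
(1,0): OLD=70391/256 → NEW=255, ERR=5111/256
(1,1): OLD=162753/2048 → NEW=0, ERR=162753/2048
(1,2): OLD=18405077/65536 → NEW=255, ERR=1693397/65536
(1,3): OLD=45996017/262144 → NEW=255, ERR=-20850703/262144
(1,4): OLD=286353587/4194304 → NEW=0, ERR=286353587/4194304
(2,0): OLD=6689243/32768 → NEW=255, ERR=-1666597/32768
(2,1): OLD=102419993/1048576 → NEW=0, ERR=102419993/1048576
(2,2): OLD=4225525387/16777216 → NEW=255, ERR=-52664693/16777216
(2,3): OLD=18840582257/268435456 → NEW=0, ERR=18840582257/268435456
(2,4): OLD=906540740311/4294967296 → NEW=255, ERR=-188675920169/4294967296
(3,0): OLD=1164677931/16777216 → NEW=0, ERR=1164677931/16777216
(3,1): OLD=38134950863/134217728 → NEW=255, ERR=3909430223/134217728
(3,2): OLD=747440435989/4294967296 → NEW=255, ERR=-347776224491/4294967296
(3,3): OLD=567577129997/8589934592 → NEW=0, ERR=567577129997/8589934592
(3,4): OLD=21105999105761/137438953472 → NEW=255, ERR=-13940934029599/137438953472
Row 0: .#..#
Row 1: #.##.
Row 2: #.#.#
Row 3: .##.#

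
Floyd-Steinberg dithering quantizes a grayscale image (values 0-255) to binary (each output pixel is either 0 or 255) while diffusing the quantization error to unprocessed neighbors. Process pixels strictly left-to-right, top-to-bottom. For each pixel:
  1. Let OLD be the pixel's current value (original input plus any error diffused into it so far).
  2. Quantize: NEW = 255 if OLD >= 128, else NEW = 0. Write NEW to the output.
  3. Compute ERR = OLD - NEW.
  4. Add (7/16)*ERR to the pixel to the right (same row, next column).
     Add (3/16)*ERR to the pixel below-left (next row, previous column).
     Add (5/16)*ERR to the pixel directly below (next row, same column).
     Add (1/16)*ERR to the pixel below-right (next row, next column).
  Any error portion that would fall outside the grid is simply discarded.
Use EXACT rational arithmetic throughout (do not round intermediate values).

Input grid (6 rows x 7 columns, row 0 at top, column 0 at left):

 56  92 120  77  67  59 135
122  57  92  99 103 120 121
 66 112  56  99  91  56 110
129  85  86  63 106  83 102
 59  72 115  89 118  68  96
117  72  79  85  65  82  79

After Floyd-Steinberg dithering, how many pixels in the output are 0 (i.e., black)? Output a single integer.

Answer: 28

Derivation:
(0,0): OLD=56 → NEW=0, ERR=56
(0,1): OLD=233/2 → NEW=0, ERR=233/2
(0,2): OLD=5471/32 → NEW=255, ERR=-2689/32
(0,3): OLD=20601/512 → NEW=0, ERR=20601/512
(0,4): OLD=693071/8192 → NEW=0, ERR=693071/8192
(0,5): OLD=12584745/131072 → NEW=0, ERR=12584745/131072
(0,6): OLD=371208735/2097152 → NEW=255, ERR=-163565025/2097152
(1,0): OLD=5163/32 → NEW=255, ERR=-2997/32
(1,1): OLD=10285/256 → NEW=0, ERR=10285/256
(1,2): OLD=803985/8192 → NEW=0, ERR=803985/8192
(1,3): OLD=5410733/32768 → NEW=255, ERR=-2945107/32768
(1,4): OLD=232017431/2097152 → NEW=0, ERR=232017431/2097152
(1,5): OLD=3172082279/16777216 → NEW=255, ERR=-1106107801/16777216
(1,6): OLD=19806181929/268435456 → NEW=0, ERR=19806181929/268435456
(2,0): OLD=181311/4096 → NEW=0, ERR=181311/4096
(2,1): OLD=20508741/131072 → NEW=255, ERR=-12914619/131072
(2,2): OLD=61281615/2097152 → NEW=0, ERR=61281615/2097152
(2,3): OLD=1855149143/16777216 → NEW=0, ERR=1855149143/16777216
(2,4): OLD=20934074775/134217728 → NEW=255, ERR=-13291445865/134217728
(2,5): OLD=55066079341/4294967296 → NEW=0, ERR=55066079341/4294967296
(2,6): OLD=9245935953611/68719476736 → NEW=255, ERR=-8277530614069/68719476736
(3,0): OLD=260798511/2097152 → NEW=0, ERR=260798511/2097152
(3,1): OLD=1960611427/16777216 → NEW=0, ERR=1960611427/16777216
(3,2): OLD=21586685001/134217728 → NEW=255, ERR=-12638835639/134217728
(3,3): OLD=21268317959/536870912 → NEW=0, ERR=21268317959/536870912
(3,4): OLD=6988775419951/68719476736 → NEW=0, ERR=6988775419951/68719476736
(3,5): OLD=56474183633629/549755813888 → NEW=0, ERR=56474183633629/549755813888
(3,6): OLD=968468007293507/8796093022208 → NEW=0, ERR=968468007293507/8796093022208
(4,0): OLD=32151466625/268435456 → NEW=0, ERR=32151466625/268435456
(4,1): OLD=648696021421/4294967296 → NEW=255, ERR=-446520639059/4294967296
(4,2): OLD=3767237805315/68719476736 → NEW=0, ERR=3767237805315/68719476736
(4,3): OLD=76167082707857/549755813888 → NEW=255, ERR=-64020649833583/549755813888
(4,4): OLD=530273376537203/4398046511104 → NEW=0, ERR=530273376537203/4398046511104
(4,5): OLD=25311878446007715/140737488355328 → NEW=255, ERR=-10576181084600925/140737488355328
(4,6): OLD=234074346115266917/2251799813685248 → NEW=0, ERR=234074346115266917/2251799813685248
(5,0): OLD=9272734190935/68719476736 → NEW=255, ERR=-8250732376745/68719476736
(5,1): OLD=2610274154941/549755813888 → NEW=0, ERR=2610274154941/549755813888
(5,2): OLD=307318094375659/4398046511104 → NEW=0, ERR=307318094375659/4398046511104
(5,3): OLD=3701833635769751/35184372088832 → NEW=0, ERR=3701833635769751/35184372088832
(5,4): OLD=286744240325846605/2251799813685248 → NEW=0, ERR=286744240325846605/2251799813685248
(5,5): OLD=2544599779100373149/18014398509481984 → NEW=255, ERR=-2049071840817532771/18014398509481984
(5,6): OLD=16435919496044256659/288230376151711744 → NEW=0, ERR=16435919496044256659/288230376151711744
Output grid:
  Row 0: ..#...#  (5 black, running=5)
  Row 1: #..#.#.  (4 black, running=9)
  Row 2: .#..#.#  (4 black, running=13)
  Row 3: ..#....  (6 black, running=19)
  Row 4: .#.#.#.  (4 black, running=23)
  Row 5: #....#.  (5 black, running=28)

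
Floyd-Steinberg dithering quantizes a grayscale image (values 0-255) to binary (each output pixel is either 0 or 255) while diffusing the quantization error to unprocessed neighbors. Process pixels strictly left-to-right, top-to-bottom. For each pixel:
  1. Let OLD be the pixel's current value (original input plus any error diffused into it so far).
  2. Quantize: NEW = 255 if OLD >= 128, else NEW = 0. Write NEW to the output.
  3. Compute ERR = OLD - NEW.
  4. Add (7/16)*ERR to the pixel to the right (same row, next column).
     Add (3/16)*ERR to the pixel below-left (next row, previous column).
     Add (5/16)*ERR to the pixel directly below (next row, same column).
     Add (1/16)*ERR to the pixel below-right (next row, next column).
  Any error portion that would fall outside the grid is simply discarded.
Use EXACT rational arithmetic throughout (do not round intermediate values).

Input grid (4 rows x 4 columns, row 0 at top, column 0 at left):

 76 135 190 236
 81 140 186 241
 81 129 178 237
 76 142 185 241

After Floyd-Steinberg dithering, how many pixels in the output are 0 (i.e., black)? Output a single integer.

(0,0): OLD=76 → NEW=0, ERR=76
(0,1): OLD=673/4 → NEW=255, ERR=-347/4
(0,2): OLD=9731/64 → NEW=255, ERR=-6589/64
(0,3): OLD=195541/1024 → NEW=255, ERR=-65579/1024
(1,0): OLD=5663/64 → NEW=0, ERR=5663/64
(1,1): OLD=70169/512 → NEW=255, ERR=-60391/512
(1,2): OLD=1389261/16384 → NEW=0, ERR=1389261/16384
(1,3): OLD=65968427/262144 → NEW=255, ERR=-878293/262144
(2,0): OLD=708899/8192 → NEW=0, ERR=708899/8192
(2,1): OLD=39696113/262144 → NEW=255, ERR=-27150607/262144
(2,2): OLD=79264709/524288 → NEW=255, ERR=-54428731/524288
(2,3): OLD=1642772401/8388608 → NEW=255, ERR=-496322639/8388608
(3,0): OLD=350739123/4194304 → NEW=0, ERR=350739123/4194304
(3,1): OLD=8869250733/67108864 → NEW=255, ERR=-8243509587/67108864
(3,2): OLD=87240983763/1073741824 → NEW=0, ERR=87240983763/1073741824
(3,3): OLD=4321918829637/17179869184 → NEW=255, ERR=-58947812283/17179869184
Output grid:
  Row 0: .###  (1 black, running=1)
  Row 1: .#.#  (2 black, running=3)
  Row 2: .###  (1 black, running=4)
  Row 3: .#.#  (2 black, running=6)

Answer: 6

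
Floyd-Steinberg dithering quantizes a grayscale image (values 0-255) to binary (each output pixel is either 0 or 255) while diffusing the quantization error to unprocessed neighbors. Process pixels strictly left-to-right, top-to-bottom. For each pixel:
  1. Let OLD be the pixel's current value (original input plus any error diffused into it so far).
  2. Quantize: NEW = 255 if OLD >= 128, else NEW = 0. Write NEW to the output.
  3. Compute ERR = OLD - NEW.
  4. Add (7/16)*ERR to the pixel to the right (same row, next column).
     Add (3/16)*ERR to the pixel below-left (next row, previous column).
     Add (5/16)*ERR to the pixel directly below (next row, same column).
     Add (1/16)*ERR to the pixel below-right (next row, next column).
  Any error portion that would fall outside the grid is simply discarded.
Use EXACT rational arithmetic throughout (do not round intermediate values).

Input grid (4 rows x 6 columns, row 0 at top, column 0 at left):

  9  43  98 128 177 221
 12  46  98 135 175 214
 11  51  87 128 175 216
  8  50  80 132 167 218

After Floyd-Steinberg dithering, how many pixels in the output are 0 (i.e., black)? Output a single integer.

Answer: 13

Derivation:
(0,0): OLD=9 → NEW=0, ERR=9
(0,1): OLD=751/16 → NEW=0, ERR=751/16
(0,2): OLD=30345/256 → NEW=0, ERR=30345/256
(0,3): OLD=736703/4096 → NEW=255, ERR=-307777/4096
(0,4): OLD=9445433/65536 → NEW=255, ERR=-7266247/65536
(0,5): OLD=180871567/1048576 → NEW=255, ERR=-86515313/1048576
(1,0): OLD=6045/256 → NEW=0, ERR=6045/256
(1,1): OLD=192075/2048 → NEW=0, ERR=192075/2048
(1,2): OLD=10808103/65536 → NEW=255, ERR=-5903577/65536
(1,3): OLD=15395035/262144 → NEW=0, ERR=15395035/262144
(1,4): OLD=2447437169/16777216 → NEW=255, ERR=-1830752911/16777216
(1,5): OLD=35848532935/268435456 → NEW=255, ERR=-32602508345/268435456
(2,0): OLD=1178473/32768 → NEW=0, ERR=1178473/32768
(2,1): OLD=84544787/1048576 → NEW=0, ERR=84544787/1048576
(2,2): OLD=1862227961/16777216 → NEW=0, ERR=1862227961/16777216
(2,3): OLD=22659085425/134217728 → NEW=255, ERR=-11566435215/134217728
(2,4): OLD=361185941715/4294967296 → NEW=0, ERR=361185941715/4294967296
(2,5): OLD=14294835154165/68719476736 → NEW=255, ERR=-3228631413515/68719476736
(3,0): OLD=576407769/16777216 → NEW=0, ERR=576407769/16777216
(3,1): OLD=15205136101/134217728 → NEW=0, ERR=15205136101/134217728
(3,2): OLD=164423095039/1073741824 → NEW=255, ERR=-109381070081/1073741824
(3,3): OLD=5717959515645/68719476736 → NEW=0, ERR=5717959515645/68719476736
(3,4): OLD=118465562357341/549755813888 → NEW=255, ERR=-21722170184099/549755813888
(3,5): OLD=1682579631551571/8796093022208 → NEW=255, ERR=-560424089111469/8796093022208
Output grid:
  Row 0: ...###  (3 black, running=3)
  Row 1: ..#.##  (3 black, running=6)
  Row 2: ...#.#  (4 black, running=10)
  Row 3: ..#.##  (3 black, running=13)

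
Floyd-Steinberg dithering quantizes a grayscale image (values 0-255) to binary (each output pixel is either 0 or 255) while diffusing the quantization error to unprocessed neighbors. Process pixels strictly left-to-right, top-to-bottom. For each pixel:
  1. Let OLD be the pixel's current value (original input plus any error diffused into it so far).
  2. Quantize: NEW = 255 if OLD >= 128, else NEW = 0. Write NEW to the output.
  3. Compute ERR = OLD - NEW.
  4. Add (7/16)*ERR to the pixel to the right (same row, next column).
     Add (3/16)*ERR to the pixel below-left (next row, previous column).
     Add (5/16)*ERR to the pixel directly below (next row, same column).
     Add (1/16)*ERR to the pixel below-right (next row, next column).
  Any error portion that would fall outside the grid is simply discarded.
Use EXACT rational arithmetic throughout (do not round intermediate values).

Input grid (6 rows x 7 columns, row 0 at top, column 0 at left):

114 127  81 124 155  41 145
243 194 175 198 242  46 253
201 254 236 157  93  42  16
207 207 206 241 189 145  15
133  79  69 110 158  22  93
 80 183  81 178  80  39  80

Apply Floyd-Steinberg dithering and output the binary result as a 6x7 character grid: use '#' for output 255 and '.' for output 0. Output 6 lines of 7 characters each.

Answer: .#.#..#
#####.#
###....
#.####.
#..#...
.#.#..#

Derivation:
(0,0): OLD=114 → NEW=0, ERR=114
(0,1): OLD=1415/8 → NEW=255, ERR=-625/8
(0,2): OLD=5993/128 → NEW=0, ERR=5993/128
(0,3): OLD=295903/2048 → NEW=255, ERR=-226337/2048
(0,4): OLD=3494681/32768 → NEW=0, ERR=3494681/32768
(0,5): OLD=45958575/524288 → NEW=0, ERR=45958575/524288
(0,6): OLD=1538058185/8388608 → NEW=255, ERR=-601036855/8388608
(1,0): OLD=33789/128 → NEW=255, ERR=1149/128
(1,1): OLD=193963/1024 → NEW=255, ERR=-67157/1024
(1,2): OLD=4434631/32768 → NEW=255, ERR=-3921209/32768
(1,3): OLD=17567963/131072 → NEW=255, ERR=-15855397/131072
(1,4): OLD=1945599953/8388608 → NEW=255, ERR=-193495087/8388608
(1,5): OLD=3793881825/67108864 → NEW=0, ERR=3793881825/67108864
(1,6): OLD=280055077647/1073741824 → NEW=255, ERR=6250912527/1073741824
(2,0): OLD=3137673/16384 → NEW=255, ERR=-1040247/16384
(2,1): OLD=96391091/524288 → NEW=255, ERR=-37302349/524288
(2,2): OLD=1180249177/8388608 → NEW=255, ERR=-958845863/8388608
(2,3): OLD=3851110225/67108864 → NEW=0, ERR=3851110225/67108864
(2,4): OLD=61169819969/536870912 → NEW=0, ERR=61169819969/536870912
(2,5): OLD=1875427897739/17179869184 → NEW=0, ERR=1875427897739/17179869184
(2,6): OLD=18997348544637/274877906944 → NEW=0, ERR=18997348544637/274877906944
(3,0): OLD=1458095289/8388608 → NEW=255, ERR=-680999751/8388608
(3,1): OLD=8311369733/67108864 → NEW=0, ERR=8311369733/67108864
(3,2): OLD=123897599679/536870912 → NEW=255, ERR=-13004482881/536870912
(3,3): OLD=563832647545/2147483648 → NEW=255, ERR=16224317305/2147483648
(3,4): OLD=69259825287353/274877906944 → NEW=255, ERR=-834040983367/274877906944
(3,5): OLD=435111841251835/2199023255552 → NEW=255, ERR=-125639088913925/2199023255552
(3,6): OLD=648240671631077/35184372088832 → NEW=0, ERR=648240671631077/35184372088832
(4,0): OLD=140501781751/1073741824 → NEW=255, ERR=-133302383369/1073741824
(4,1): OLD=923807695179/17179869184 → NEW=0, ERR=923807695179/17179869184
(4,2): OLD=25869606451397/274877906944 → NEW=0, ERR=25869606451397/274877906944
(4,3): OLD=333047753135623/2199023255552 → NEW=255, ERR=-227703177030137/2199023255552
(4,4): OLD=1785771672834181/17592186044416 → NEW=0, ERR=1785771672834181/17592186044416
(4,5): OLD=29172540050855653/562949953421312 → NEW=0, ERR=29172540050855653/562949953421312
(4,6): OLD=1061572958015423187/9007199254740992 → NEW=0, ERR=1061572958015423187/9007199254740992
(5,0): OLD=14097464971537/274877906944 → NEW=0, ERR=14097464971537/274877906944
(5,1): OLD=510456395579419/2199023255552 → NEW=255, ERR=-50294534586341/2199023255552
(5,2): OLD=1483897254519693/17592186044416 → NEW=0, ERR=1483897254519693/17592186044416
(5,3): OLD=29197334693160545/140737488355328 → NEW=255, ERR=-6690724837448095/140737488355328
(5,4): OLD=848184719417053547/9007199254740992 → NEW=0, ERR=848184719417053547/9007199254740992
(5,5): OLD=8995311272741788155/72057594037927936 → NEW=0, ERR=8995311272741788155/72057594037927936
(5,6): OLD=201397902724866726229/1152921504606846976 → NEW=255, ERR=-92597080949879252651/1152921504606846976
Row 0: .#.#..#
Row 1: #####.#
Row 2: ###....
Row 3: #.####.
Row 4: #..#...
Row 5: .#.#..#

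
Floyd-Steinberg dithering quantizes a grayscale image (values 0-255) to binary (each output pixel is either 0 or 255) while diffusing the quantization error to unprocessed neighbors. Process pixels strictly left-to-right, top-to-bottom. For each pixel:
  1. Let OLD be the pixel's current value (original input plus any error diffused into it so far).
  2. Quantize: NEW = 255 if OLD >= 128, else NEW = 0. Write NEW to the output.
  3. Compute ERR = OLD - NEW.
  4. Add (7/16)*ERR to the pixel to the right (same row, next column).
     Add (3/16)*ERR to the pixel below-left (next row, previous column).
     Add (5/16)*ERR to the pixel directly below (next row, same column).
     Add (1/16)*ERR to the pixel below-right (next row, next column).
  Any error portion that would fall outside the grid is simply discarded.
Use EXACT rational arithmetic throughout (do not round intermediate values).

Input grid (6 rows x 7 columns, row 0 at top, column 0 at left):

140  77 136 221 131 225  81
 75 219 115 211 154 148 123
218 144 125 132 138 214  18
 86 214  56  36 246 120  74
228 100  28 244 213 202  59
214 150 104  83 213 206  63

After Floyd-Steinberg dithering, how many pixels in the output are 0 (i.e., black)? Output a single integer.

Answer: 19

Derivation:
(0,0): OLD=140 → NEW=255, ERR=-115
(0,1): OLD=427/16 → NEW=0, ERR=427/16
(0,2): OLD=37805/256 → NEW=255, ERR=-27475/256
(0,3): OLD=712891/4096 → NEW=255, ERR=-331589/4096
(0,4): OLD=6264093/65536 → NEW=0, ERR=6264093/65536
(0,5): OLD=279778251/1048576 → NEW=255, ERR=12391371/1048576
(0,6): OLD=1445694093/16777216 → NEW=0, ERR=1445694093/16777216
(1,0): OLD=11281/256 → NEW=0, ERR=11281/256
(1,1): OLD=449143/2048 → NEW=255, ERR=-73097/2048
(1,2): OLD=3429827/65536 → NEW=0, ERR=3429827/65536
(1,3): OLD=57622471/262144 → NEW=255, ERR=-9224249/262144
(1,4): OLD=2778827061/16777216 → NEW=255, ERR=-1499363019/16777216
(1,5): OLD=18082453061/134217728 → NEW=255, ERR=-16143067579/134217728
(1,6): OLD=210552874859/2147483648 → NEW=0, ERR=210552874859/2147483648
(2,0): OLD=7375373/32768 → NEW=255, ERR=-980467/32768
(2,1): OLD=138750303/1048576 → NEW=255, ERR=-128636577/1048576
(2,2): OLD=1322965469/16777216 → NEW=0, ERR=1322965469/16777216
(2,3): OLD=19061212725/134217728 → NEW=255, ERR=-15164307915/134217728
(2,4): OLD=38538024517/1073741824 → NEW=0, ERR=38538024517/1073741824
(2,5): OLD=7040811105815/34359738368 → NEW=255, ERR=-1720922178025/34359738368
(2,6): OLD=10560754092305/549755813888 → NEW=0, ERR=10560754092305/549755813888
(3,0): OLD=900056125/16777216 → NEW=0, ERR=900056125/16777216
(3,1): OLD=28460775801/134217728 → NEW=255, ERR=-5764744839/134217728
(3,2): OLD=35433041787/1073741824 → NEW=0, ERR=35433041787/1073741824
(3,3): OLD=115054532525/4294967296 → NEW=0, ERR=115054532525/4294967296
(3,4): OLD=138804238600253/549755813888 → NEW=255, ERR=-1383493941187/549755813888
(3,5): OLD=479793330832135/4398046511104 → NEW=0, ERR=479793330832135/4398046511104
(3,6): OLD=8767992509877081/70368744177664 → NEW=0, ERR=8767992509877081/70368744177664
(4,0): OLD=508334282227/2147483648 → NEW=255, ERR=-39274048013/2147483648
(4,1): OLD=3027681348311/34359738368 → NEW=0, ERR=3027681348311/34359738368
(4,2): OLD=43541753014777/549755813888 → NEW=0, ERR=43541753014777/549755813888
(4,3): OLD=1269332552454787/4398046511104 → NEW=255, ERR=147830692123267/4398046511104
(4,4): OLD=8762606715429913/35184372088832 → NEW=255, ERR=-209408167222247/35184372088832
(4,5): OLD=289010423612828697/1125899906842624 → NEW=255, ERR=1905947367959577/1125899906842624
(4,6): OLD=1900457637118347135/18014398509481984 → NEW=0, ERR=1900457637118347135/18014398509481984
(5,0): OLD=123588864375925/549755813888 → NEW=255, ERR=-16598868165515/549755813888
(5,1): OLD=783003743395239/4398046511104 → NEW=255, ERR=-338498116936281/4398046511104
(5,2): OLD=3760783992733889/35184372088832 → NEW=0, ERR=3760783992733889/35184372088832
(5,3): OLD=40561004729657893/281474976710656 → NEW=255, ERR=-31215114331559387/281474976710656
(5,4): OLD=2973100873767875319/18014398509481984 → NEW=255, ERR=-1620570746150030601/18014398509481984
(5,5): OLD=26889046991688211079/144115188075855872 → NEW=255, ERR=-9860325967655036281/144115188075855872
(5,6): OLD=152508094554710176265/2305843009213693952 → NEW=0, ERR=152508094554710176265/2305843009213693952
Output grid:
  Row 0: #.##.#.  (3 black, running=3)
  Row 1: .#.###.  (3 black, running=6)
  Row 2: ##.#.#.  (3 black, running=9)
  Row 3: .#..#..  (5 black, running=14)
  Row 4: #..###.  (3 black, running=17)
  Row 5: ##.###.  (2 black, running=19)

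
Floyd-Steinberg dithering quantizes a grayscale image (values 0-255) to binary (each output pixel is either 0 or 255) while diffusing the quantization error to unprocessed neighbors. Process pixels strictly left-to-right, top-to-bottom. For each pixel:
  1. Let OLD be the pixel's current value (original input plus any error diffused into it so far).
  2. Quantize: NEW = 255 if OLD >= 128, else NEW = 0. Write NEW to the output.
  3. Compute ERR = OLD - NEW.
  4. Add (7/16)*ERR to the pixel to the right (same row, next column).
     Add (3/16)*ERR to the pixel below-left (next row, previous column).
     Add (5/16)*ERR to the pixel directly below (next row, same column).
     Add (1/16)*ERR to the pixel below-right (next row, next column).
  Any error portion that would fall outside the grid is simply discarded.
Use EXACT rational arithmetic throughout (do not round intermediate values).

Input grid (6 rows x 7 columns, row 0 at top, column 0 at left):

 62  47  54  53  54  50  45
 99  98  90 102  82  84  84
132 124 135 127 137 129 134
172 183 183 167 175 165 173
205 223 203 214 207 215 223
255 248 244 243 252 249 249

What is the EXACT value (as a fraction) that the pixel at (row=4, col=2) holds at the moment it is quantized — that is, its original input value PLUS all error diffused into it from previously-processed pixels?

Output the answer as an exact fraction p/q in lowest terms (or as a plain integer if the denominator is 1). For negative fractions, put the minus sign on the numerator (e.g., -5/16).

Answer: 24480447166299/274877906944

Derivation:
(0,0): OLD=62 → NEW=0, ERR=62
(0,1): OLD=593/8 → NEW=0, ERR=593/8
(0,2): OLD=11063/128 → NEW=0, ERR=11063/128
(0,3): OLD=185985/2048 → NEW=0, ERR=185985/2048
(0,4): OLD=3071367/32768 → NEW=0, ERR=3071367/32768
(0,5): OLD=47713969/524288 → NEW=0, ERR=47713969/524288
(0,6): OLD=711485143/8388608 → NEW=0, ERR=711485143/8388608
(1,0): OLD=16931/128 → NEW=255, ERR=-15709/128
(1,1): OLD=89653/1024 → NEW=0, ERR=89653/1024
(1,2): OLD=5799065/32768 → NEW=255, ERR=-2556775/32768
(1,3): OLD=15626245/131072 → NEW=0, ERR=15626245/131072
(1,4): OLD=1561864143/8388608 → NEW=255, ERR=-577230897/8388608
(1,5): OLD=6985757887/67108864 → NEW=0, ERR=6985757887/67108864
(1,6): OLD=173661412177/1073741824 → NEW=255, ERR=-100142752943/1073741824
(2,0): OLD=1803287/16384 → NEW=0, ERR=1803287/16384
(2,1): OLD=92910381/524288 → NEW=255, ERR=-40783059/524288
(2,2): OLD=875855943/8388608 → NEW=0, ERR=875855943/8388608
(2,3): OLD=12895407183/67108864 → NEW=255, ERR=-4217353137/67108864
(2,4): OLD=61724916575/536870912 → NEW=0, ERR=61724916575/536870912
(2,5): OLD=3264898774101/17179869184 → NEW=255, ERR=-1115967867819/17179869184
(2,6): OLD=22798798239395/274877906944 → NEW=0, ERR=22798798239395/274877906944
(3,0): OLD=1609017319/8388608 → NEW=255, ERR=-530077721/8388608
(3,1): OLD=10569753115/67108864 → NEW=255, ERR=-6543007205/67108864
(3,2): OLD=83927825057/536870912 → NEW=255, ERR=-52974257503/536870912
(3,3): OLD=284058669735/2147483648 → NEW=255, ERR=-263549660505/2147483648
(3,4): OLD=38793293372391/274877906944 → NEW=255, ERR=-31300572898329/274877906944
(3,5): OLD=258647893311461/2199023255552 → NEW=0, ERR=258647893311461/2199023255552
(3,6): OLD=8666539667043131/35184372088832 → NEW=255, ERR=-305475215609029/35184372088832
(4,0): OLD=179284943465/1073741824 → NEW=255, ERR=-94519221655/1073741824
(4,1): OLD=2260340206741/17179869184 → NEW=255, ERR=-2120526435179/17179869184
(4,2): OLD=24480447166299/274877906944 → NEW=0, ERR=24480447166299/274877906944
Target (4,2): original=203, with diffused error = 24480447166299/274877906944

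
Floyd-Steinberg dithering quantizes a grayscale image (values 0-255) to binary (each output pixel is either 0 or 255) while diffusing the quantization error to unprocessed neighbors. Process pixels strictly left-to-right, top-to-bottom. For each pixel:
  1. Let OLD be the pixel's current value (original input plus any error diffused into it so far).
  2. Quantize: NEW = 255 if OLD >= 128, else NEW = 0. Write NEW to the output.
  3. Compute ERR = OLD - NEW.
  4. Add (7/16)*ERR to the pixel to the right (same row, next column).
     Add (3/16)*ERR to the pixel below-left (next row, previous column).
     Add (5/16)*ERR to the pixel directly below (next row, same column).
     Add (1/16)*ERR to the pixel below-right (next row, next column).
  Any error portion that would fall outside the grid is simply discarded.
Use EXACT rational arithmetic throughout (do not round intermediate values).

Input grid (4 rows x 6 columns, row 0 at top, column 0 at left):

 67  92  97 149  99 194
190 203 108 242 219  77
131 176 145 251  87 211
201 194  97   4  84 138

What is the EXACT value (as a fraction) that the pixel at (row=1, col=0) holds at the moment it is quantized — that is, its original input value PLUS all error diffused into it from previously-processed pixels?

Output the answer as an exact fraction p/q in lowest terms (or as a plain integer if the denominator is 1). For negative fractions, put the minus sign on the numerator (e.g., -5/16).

(0,0): OLD=67 → NEW=0, ERR=67
(0,1): OLD=1941/16 → NEW=0, ERR=1941/16
(0,2): OLD=38419/256 → NEW=255, ERR=-26861/256
(0,3): OLD=422277/4096 → NEW=0, ERR=422277/4096
(0,4): OLD=9444003/65536 → NEW=255, ERR=-7267677/65536
(0,5): OLD=152550005/1048576 → NEW=255, ERR=-114836875/1048576
(1,0): OLD=59823/256 → NEW=255, ERR=-5457/256
Target (1,0): original=190, with diffused error = 59823/256

Answer: 59823/256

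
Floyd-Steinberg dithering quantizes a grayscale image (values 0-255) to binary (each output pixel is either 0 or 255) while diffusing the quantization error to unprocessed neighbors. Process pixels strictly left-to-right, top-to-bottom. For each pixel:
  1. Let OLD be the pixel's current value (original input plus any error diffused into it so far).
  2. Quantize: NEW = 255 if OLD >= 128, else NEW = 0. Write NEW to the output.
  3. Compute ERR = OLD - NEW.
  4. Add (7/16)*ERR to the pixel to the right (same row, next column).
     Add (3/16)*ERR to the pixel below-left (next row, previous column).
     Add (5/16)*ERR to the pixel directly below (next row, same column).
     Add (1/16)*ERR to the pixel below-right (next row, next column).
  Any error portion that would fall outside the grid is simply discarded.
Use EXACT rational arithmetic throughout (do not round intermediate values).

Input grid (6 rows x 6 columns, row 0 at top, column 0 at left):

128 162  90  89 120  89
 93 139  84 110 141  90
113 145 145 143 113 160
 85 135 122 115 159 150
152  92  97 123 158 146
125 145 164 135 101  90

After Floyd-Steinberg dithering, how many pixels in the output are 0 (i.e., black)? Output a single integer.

Answer: 19

Derivation:
(0,0): OLD=128 → NEW=255, ERR=-127
(0,1): OLD=1703/16 → NEW=0, ERR=1703/16
(0,2): OLD=34961/256 → NEW=255, ERR=-30319/256
(0,3): OLD=152311/4096 → NEW=0, ERR=152311/4096
(0,4): OLD=8930497/65536 → NEW=255, ERR=-7781183/65536
(0,5): OLD=38854983/1048576 → NEW=0, ERR=38854983/1048576
(1,0): OLD=18757/256 → NEW=0, ERR=18757/256
(1,1): OLD=356707/2048 → NEW=255, ERR=-165533/2048
(1,2): OLD=1654943/65536 → NEW=0, ERR=1654943/65536
(1,3): OLD=27001907/262144 → NEW=0, ERR=27001907/262144
(1,4): OLD=2654702777/16777216 → NEW=255, ERR=-1623487303/16777216
(1,5): OLD=13911195711/268435456 → NEW=0, ERR=13911195711/268435456
(2,0): OLD=3956465/32768 → NEW=0, ERR=3956465/32768
(2,1): OLD=190715371/1048576 → NEW=255, ERR=-76671509/1048576
(2,2): OLD=2267661185/16777216 → NEW=255, ERR=-2010528895/16777216
(2,3): OLD=14253190841/134217728 → NEW=0, ERR=14253190841/134217728
(2,4): OLD=624380531883/4294967296 → NEW=255, ERR=-470836128597/4294967296
(2,5): OLD=8396546284893/68719476736 → NEW=0, ERR=8396546284893/68719476736
(3,0): OLD=1829083233/16777216 → NEW=0, ERR=1829083233/16777216
(3,1): OLD=19451385933/134217728 → NEW=255, ERR=-14774134707/134217728
(3,2): OLD=55549262839/1073741824 → NEW=0, ERR=55549262839/1073741824
(3,3): OLD=9811425935781/68719476736 → NEW=255, ERR=-7712040631899/68719476736
(3,4): OLD=57829223335301/549755813888 → NEW=0, ERR=57829223335301/549755813888
(3,5): OLD=1999813343613611/8796093022208 → NEW=255, ERR=-243190377049429/8796093022208
(4,0): OLD=355258439695/2147483648 → NEW=255, ERR=-192349890545/2147483648
(4,1): OLD=1200134150339/34359738368 → NEW=0, ERR=1200134150339/34359738368
(4,2): OLD=110529791241817/1099511627776 → NEW=0, ERR=110529791241817/1099511627776
(4,3): OLD=2724441956762909/17592186044416 → NEW=255, ERR=-1761565484563171/17592186044416
(4,4): OLD=37961338997926893/281474976710656 → NEW=255, ERR=-33814780063290387/281474976710656
(4,5): OLD=411520187172825179/4503599627370496 → NEW=0, ERR=411520187172825179/4503599627370496
(5,0): OLD=56931887943417/549755813888 → NEW=0, ERR=56931887943417/549755813888
(5,1): OLD=3773041101468809/17592186044416 → NEW=255, ERR=-712966339857271/17592186044416
(5,2): OLD=22671643666088051/140737488355328 → NEW=255, ERR=-13216415864520589/140737488355328
(5,3): OLD=208882175194709025/4503599627370496 → NEW=0, ERR=208882175194709025/4503599627370496
(5,4): OLD=852301202075094689/9007199254740992 → NEW=0, ERR=852301202075094689/9007199254740992
(5,5): OLD=21969604251055650709/144115188075855872 → NEW=255, ERR=-14779768708287596651/144115188075855872
Output grid:
  Row 0: #.#.#.  (3 black, running=3)
  Row 1: .#..#.  (4 black, running=7)
  Row 2: .##.#.  (3 black, running=10)
  Row 3: .#.#.#  (3 black, running=13)
  Row 4: #..##.  (3 black, running=16)
  Row 5: .##..#  (3 black, running=19)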